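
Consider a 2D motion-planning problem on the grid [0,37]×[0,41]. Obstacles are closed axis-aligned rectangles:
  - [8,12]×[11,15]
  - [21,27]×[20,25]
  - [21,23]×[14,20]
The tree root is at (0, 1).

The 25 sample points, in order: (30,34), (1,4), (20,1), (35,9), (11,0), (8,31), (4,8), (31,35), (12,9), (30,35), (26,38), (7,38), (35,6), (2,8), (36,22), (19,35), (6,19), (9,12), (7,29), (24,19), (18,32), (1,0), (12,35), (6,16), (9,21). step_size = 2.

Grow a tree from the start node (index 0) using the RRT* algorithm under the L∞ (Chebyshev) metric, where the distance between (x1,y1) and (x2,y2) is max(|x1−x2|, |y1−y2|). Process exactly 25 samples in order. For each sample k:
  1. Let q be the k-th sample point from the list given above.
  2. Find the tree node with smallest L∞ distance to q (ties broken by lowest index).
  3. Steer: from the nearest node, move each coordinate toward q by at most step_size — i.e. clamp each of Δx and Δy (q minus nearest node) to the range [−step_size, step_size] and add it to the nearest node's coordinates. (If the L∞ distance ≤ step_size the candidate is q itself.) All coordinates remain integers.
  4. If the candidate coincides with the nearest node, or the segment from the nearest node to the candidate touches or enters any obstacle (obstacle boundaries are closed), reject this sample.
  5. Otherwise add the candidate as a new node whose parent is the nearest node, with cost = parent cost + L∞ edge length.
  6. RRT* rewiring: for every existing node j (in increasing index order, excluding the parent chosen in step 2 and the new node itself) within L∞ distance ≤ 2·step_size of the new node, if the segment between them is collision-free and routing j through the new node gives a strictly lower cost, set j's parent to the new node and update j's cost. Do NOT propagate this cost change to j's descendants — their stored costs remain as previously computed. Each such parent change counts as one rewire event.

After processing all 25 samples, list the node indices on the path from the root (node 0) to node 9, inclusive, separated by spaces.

1. q=(30,34) nearest=0 d=33 new=(2,3) → add node 1 parent=0 cost=2
2. q=(1,4) nearest=1 d=1 new=(1,4) → add node 2 parent=1 cost=3
3. q=(20,1) nearest=1 d=18 new=(4,1) → add node 3 parent=1 cost=4
4. q=(35,9) nearest=3 d=31 new=(6,3) → add node 4 parent=3 cost=6
5. q=(11,0) nearest=4 d=5 new=(8,1) → add node 5 parent=4 cost=8
6. q=(8,31) nearest=2 d=27 new=(3,6) → add node 6 parent=2 cost=5
7. q=(4,8) nearest=6 d=2 new=(4,8) → add node 7 parent=6 cost=7
8. q=(31,35) nearest=7 d=27 new=(6,10) → add node 8 parent=7 cost=9
9. q=(12,9) nearest=4 d=6 new=(8,5) → add node 9 parent=4 cost=8
10. q=(30,35) nearest=8 d=25 new=(8,12) → blocked by [8,12]×[11,15], reject
11. q=(26,38) nearest=8 d=28 new=(8,12) → blocked by [8,12]×[11,15], reject
12. q=(7,38) nearest=8 d=28 new=(7,12) → add node 10 parent=8 cost=11
13. q=(35,6) nearest=5 d=27 new=(10,3) → add node 11 parent=5 cost=10
14. q=(2,8) nearest=6 d=2 new=(2,8) → add node 12 parent=6 cost=7
15. q=(36,22) nearest=11 d=26 new=(12,5) → add node 13 parent=11 cost=12
16. q=(19,35) nearest=10 d=23 new=(9,14) → blocked by [8,12]×[11,15], reject
17. q=(6,19) nearest=10 d=7 new=(6,14) → add node 14 parent=10 cost=13
18. q=(9,12) nearest=10 d=2 new=(9,12) → blocked by [8,12]×[11,15], reject
19. q=(7,29) nearest=14 d=15 new=(7,16) → add node 15 parent=14 cost=15
20. q=(24,19) nearest=13 d=14 new=(14,7) → add node 16 parent=13 cost=14
21. q=(18,32) nearest=15 d=16 new=(9,18) → add node 17 parent=15 cost=17
22. q=(1,0) nearest=0 d=1 new=(1,0) → add node 18 parent=0 cost=1
23. q=(12,35) nearest=17 d=17 new=(11,20) → add node 19 parent=17 cost=19
24. q=(6,16) nearest=15 d=1 new=(6,16) → add node 20 parent=15 cost=16
25. q=(9,21) nearest=19 d=2 new=(9,21) → add node 21 parent=19 cost=21

Path: 0 1 3 4 9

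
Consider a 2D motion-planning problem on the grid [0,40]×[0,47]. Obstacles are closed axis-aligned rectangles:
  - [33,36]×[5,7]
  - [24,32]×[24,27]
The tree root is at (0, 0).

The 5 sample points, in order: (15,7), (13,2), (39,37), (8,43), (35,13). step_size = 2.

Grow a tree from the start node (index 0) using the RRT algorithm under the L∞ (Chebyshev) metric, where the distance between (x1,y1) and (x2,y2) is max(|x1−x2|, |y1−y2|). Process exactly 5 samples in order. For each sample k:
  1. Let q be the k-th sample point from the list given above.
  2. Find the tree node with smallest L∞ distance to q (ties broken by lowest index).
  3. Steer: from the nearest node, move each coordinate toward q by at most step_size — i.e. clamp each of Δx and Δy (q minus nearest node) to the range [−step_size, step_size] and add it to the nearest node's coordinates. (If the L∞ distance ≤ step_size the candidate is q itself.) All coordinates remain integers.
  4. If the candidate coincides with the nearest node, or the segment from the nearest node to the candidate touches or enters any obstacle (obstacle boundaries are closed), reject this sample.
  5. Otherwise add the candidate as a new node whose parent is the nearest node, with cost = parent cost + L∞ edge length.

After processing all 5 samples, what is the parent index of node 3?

1. q=(15,7) nearest=0 d=15 new=(2,2) → add node 1 parent=0 cost=2
2. q=(13,2) nearest=1 d=11 new=(4,2) → add node 2 parent=1 cost=4
3. q=(39,37) nearest=2 d=35 new=(6,4) → add node 3 parent=2 cost=6
4. q=(8,43) nearest=3 d=39 new=(8,6) → add node 4 parent=3 cost=8
5. q=(35,13) nearest=4 d=27 new=(10,8) → add node 5 parent=4 cost=10

Parent of node 3: 2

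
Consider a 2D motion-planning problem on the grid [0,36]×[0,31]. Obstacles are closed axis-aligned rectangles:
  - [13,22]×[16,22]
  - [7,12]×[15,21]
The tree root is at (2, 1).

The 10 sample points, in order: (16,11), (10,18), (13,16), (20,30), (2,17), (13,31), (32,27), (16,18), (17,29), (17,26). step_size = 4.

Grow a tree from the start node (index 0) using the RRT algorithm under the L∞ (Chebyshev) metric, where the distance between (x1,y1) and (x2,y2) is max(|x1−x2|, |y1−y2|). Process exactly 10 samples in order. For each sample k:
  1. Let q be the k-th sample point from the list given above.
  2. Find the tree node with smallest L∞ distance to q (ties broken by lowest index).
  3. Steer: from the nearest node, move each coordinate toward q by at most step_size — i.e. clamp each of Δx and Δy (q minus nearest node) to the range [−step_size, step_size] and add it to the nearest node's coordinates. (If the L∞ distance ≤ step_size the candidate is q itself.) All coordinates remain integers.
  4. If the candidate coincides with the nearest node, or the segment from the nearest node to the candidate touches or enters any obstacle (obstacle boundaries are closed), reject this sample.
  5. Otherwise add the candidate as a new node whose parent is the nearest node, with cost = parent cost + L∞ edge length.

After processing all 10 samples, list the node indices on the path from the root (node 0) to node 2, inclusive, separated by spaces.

Path: 0 1 2

1. q=(16,11) nearest=0 d=14 new=(6,5) → add node 1 parent=0 cost=4
2. q=(10,18) nearest=1 d=13 new=(10,9) → add node 2 parent=1 cost=8
3. q=(13,16) nearest=2 d=7 new=(13,13) → add node 3 parent=2 cost=12
4. q=(20,30) nearest=3 d=17 new=(17,17) → blocked by [13,22]×[16,22], reject
5. q=(2,17) nearest=2 d=8 new=(6,13) → add node 4 parent=2 cost=12
6. q=(13,31) nearest=3 d=18 new=(13,17) → blocked by [13,22]×[16,22], reject
7. q=(32,27) nearest=3 d=19 new=(17,17) → blocked by [13,22]×[16,22], reject
8. q=(16,18) nearest=3 d=5 new=(16,17) → blocked by [13,22]×[16,22], reject
9. q=(17,29) nearest=3 d=16 new=(17,17) → blocked by [13,22]×[16,22], reject
10. q=(17,26) nearest=3 d=13 new=(17,17) → blocked by [13,22]×[16,22], reject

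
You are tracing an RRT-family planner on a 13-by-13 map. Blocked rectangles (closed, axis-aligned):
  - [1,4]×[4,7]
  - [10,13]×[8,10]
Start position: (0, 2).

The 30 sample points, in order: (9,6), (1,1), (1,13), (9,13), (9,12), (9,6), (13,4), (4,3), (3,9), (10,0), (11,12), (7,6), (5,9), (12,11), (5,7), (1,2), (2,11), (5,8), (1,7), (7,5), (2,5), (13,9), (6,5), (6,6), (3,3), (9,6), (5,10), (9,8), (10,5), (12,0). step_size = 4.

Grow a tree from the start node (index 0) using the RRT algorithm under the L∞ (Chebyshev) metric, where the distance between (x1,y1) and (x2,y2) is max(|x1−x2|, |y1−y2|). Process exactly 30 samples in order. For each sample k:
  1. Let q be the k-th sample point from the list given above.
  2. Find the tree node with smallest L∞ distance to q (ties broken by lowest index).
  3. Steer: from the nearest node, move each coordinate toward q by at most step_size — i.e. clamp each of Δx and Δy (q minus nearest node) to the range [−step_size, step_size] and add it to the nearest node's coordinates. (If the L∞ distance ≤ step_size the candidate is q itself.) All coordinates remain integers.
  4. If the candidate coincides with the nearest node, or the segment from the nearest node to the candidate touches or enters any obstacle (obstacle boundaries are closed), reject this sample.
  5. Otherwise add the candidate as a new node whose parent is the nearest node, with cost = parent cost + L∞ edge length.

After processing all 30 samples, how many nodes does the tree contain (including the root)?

1. q=(9,6) nearest=0 d=9 new=(4,6) → blocked by [1,4]×[4,7], reject
2. q=(1,1) nearest=0 d=1 new=(1,1) → add node 1 parent=0 cost=1
3. q=(1,13) nearest=0 d=11 new=(1,6) → blocked by [1,4]×[4,7], reject
4. q=(9,13) nearest=0 d=11 new=(4,6) → blocked by [1,4]×[4,7], reject
5. q=(9,12) nearest=0 d=10 new=(4,6) → blocked by [1,4]×[4,7], reject
6. q=(9,6) nearest=1 d=8 new=(5,5) → blocked by [1,4]×[4,7], reject
7. q=(13,4) nearest=1 d=12 new=(5,4) → add node 2 parent=1 cost=5
8. q=(4,3) nearest=2 d=1 new=(4,3) → add node 3 parent=2 cost=6
9. q=(3,9) nearest=2 d=5 new=(3,8) → blocked by [1,4]×[4,7], reject
10. q=(10,0) nearest=2 d=5 new=(9,0) → add node 4 parent=2 cost=9
11. q=(11,12) nearest=2 d=8 new=(9,8) → add node 5 parent=2 cost=9
12. q=(7,6) nearest=2 d=2 new=(7,6) → add node 6 parent=2 cost=7
13. q=(5,9) nearest=6 d=3 new=(5,9) → add node 7 parent=6 cost=10
14. q=(12,11) nearest=5 d=3 new=(12,11) → blocked by [10,13]×[8,10], reject
15. q=(5,7) nearest=6 d=2 new=(5,7) → add node 8 parent=6 cost=9
16. q=(1,2) nearest=0 d=1 new=(1,2) → add node 9 parent=0 cost=1
17. q=(2,11) nearest=7 d=3 new=(2,11) → add node 10 parent=7 cost=13
18. q=(5,8) nearest=7 d=1 new=(5,8) → add node 11 parent=7 cost=11
19. q=(1,7) nearest=2 d=4 new=(1,7) → blocked by [1,4]×[4,7], reject
20. q=(7,5) nearest=6 d=1 new=(7,5) → add node 12 parent=6 cost=8
21. q=(2,5) nearest=3 d=2 new=(2,5) → blocked by [1,4]×[4,7], reject
22. q=(13,9) nearest=5 d=4 new=(13,9) → blocked by [10,13]×[8,10], reject
23. q=(6,5) nearest=2 d=1 new=(6,5) → add node 13 parent=2 cost=6
24. q=(6,6) nearest=6 d=1 new=(6,6) → add node 14 parent=6 cost=8
25. q=(3,3) nearest=3 d=1 new=(3,3) → add node 15 parent=3 cost=7
26. q=(9,6) nearest=5 d=2 new=(9,6) → add node 16 parent=5 cost=11
27. q=(5,10) nearest=7 d=1 new=(5,10) → add node 17 parent=7 cost=11
28. q=(9,8) nearest=5 d=0 → coincident, reject
29. q=(10,5) nearest=16 d=1 new=(10,5) → add node 18 parent=16 cost=12
30. q=(12,0) nearest=4 d=3 new=(12,0) → add node 19 parent=4 cost=12

Node count: 20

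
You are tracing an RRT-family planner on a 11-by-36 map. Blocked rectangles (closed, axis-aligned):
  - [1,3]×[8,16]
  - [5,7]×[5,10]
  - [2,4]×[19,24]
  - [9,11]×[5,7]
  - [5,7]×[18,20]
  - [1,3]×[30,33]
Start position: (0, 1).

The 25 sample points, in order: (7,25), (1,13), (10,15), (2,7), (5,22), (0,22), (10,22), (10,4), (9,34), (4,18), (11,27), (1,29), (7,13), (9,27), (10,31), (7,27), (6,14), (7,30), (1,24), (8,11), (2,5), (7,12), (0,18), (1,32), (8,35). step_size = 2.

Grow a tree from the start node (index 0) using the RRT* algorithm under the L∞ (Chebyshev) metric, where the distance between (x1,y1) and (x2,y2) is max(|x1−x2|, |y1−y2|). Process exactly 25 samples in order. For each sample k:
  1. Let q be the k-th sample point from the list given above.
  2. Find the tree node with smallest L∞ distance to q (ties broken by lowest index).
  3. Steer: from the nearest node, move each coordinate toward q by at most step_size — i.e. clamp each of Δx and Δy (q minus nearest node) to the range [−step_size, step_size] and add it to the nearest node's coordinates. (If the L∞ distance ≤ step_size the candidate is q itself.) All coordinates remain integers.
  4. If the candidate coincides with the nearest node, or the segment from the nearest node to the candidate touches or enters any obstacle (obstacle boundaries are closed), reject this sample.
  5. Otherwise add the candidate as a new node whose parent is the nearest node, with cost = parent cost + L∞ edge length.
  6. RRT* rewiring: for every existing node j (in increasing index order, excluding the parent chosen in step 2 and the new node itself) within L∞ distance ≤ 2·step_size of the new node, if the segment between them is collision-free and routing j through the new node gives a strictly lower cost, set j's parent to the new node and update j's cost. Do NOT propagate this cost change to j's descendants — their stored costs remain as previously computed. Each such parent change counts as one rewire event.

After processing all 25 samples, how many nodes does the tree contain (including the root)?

Node count: 7

1. q=(7,25) nearest=0 d=24 new=(2,3) → add node 1 parent=0 cost=2
2. q=(1,13) nearest=1 d=10 new=(1,5) → add node 2 parent=1 cost=4
3. q=(10,15) nearest=2 d=10 new=(3,7) → add node 3 parent=2 cost=6
4. q=(2,7) nearest=3 d=1 new=(2,7) → add node 4 parent=3 cost=7
5. q=(5,22) nearest=3 d=15 new=(5,9) → blocked by [5,7]×[5,10], reject
6. q=(0,22) nearest=3 d=15 new=(1,9) → blocked by [1,3]×[8,16], reject
7. q=(10,22) nearest=3 d=15 new=(5,9) → blocked by [5,7]×[5,10], reject
8. q=(10,4) nearest=3 d=7 new=(5,5) → blocked by [5,7]×[5,10], reject
9. q=(9,34) nearest=3 d=27 new=(5,9) → blocked by [5,7]×[5,10], reject
10. q=(4,18) nearest=3 d=11 new=(4,9) → add node 5 parent=3 cost=8
11. q=(11,27) nearest=5 d=18 new=(6,11) → blocked by [5,7]×[5,10], reject
12. q=(1,29) nearest=5 d=20 new=(2,11) → blocked by [1,3]×[8,16], reject
13. q=(7,13) nearest=5 d=4 new=(6,11) → blocked by [5,7]×[5,10], reject
14. q=(9,27) nearest=5 d=18 new=(6,11) → blocked by [5,7]×[5,10], reject
15. q=(10,31) nearest=5 d=22 new=(6,11) → blocked by [5,7]×[5,10], reject
16. q=(7,27) nearest=5 d=18 new=(6,11) → blocked by [5,7]×[5,10], reject
17. q=(6,14) nearest=5 d=5 new=(6,11) → blocked by [5,7]×[5,10], reject
18. q=(7,30) nearest=5 d=21 new=(6,11) → blocked by [5,7]×[5,10], reject
19. q=(1,24) nearest=5 d=15 new=(2,11) → blocked by [1,3]×[8,16], reject
20. q=(8,11) nearest=5 d=4 new=(6,11) → blocked by [5,7]×[5,10], reject
21. q=(2,5) nearest=2 d=1 new=(2,5) → add node 6 parent=2 cost=5
22. q=(7,12) nearest=5 d=3 new=(6,11) → blocked by [5,7]×[5,10], reject
23. q=(0,18) nearest=5 d=9 new=(2,11) → blocked by [1,3]×[8,16], reject
24. q=(1,32) nearest=5 d=23 new=(2,11) → blocked by [1,3]×[8,16], reject
25. q=(8,35) nearest=5 d=26 new=(6,11) → blocked by [5,7]×[5,10], reject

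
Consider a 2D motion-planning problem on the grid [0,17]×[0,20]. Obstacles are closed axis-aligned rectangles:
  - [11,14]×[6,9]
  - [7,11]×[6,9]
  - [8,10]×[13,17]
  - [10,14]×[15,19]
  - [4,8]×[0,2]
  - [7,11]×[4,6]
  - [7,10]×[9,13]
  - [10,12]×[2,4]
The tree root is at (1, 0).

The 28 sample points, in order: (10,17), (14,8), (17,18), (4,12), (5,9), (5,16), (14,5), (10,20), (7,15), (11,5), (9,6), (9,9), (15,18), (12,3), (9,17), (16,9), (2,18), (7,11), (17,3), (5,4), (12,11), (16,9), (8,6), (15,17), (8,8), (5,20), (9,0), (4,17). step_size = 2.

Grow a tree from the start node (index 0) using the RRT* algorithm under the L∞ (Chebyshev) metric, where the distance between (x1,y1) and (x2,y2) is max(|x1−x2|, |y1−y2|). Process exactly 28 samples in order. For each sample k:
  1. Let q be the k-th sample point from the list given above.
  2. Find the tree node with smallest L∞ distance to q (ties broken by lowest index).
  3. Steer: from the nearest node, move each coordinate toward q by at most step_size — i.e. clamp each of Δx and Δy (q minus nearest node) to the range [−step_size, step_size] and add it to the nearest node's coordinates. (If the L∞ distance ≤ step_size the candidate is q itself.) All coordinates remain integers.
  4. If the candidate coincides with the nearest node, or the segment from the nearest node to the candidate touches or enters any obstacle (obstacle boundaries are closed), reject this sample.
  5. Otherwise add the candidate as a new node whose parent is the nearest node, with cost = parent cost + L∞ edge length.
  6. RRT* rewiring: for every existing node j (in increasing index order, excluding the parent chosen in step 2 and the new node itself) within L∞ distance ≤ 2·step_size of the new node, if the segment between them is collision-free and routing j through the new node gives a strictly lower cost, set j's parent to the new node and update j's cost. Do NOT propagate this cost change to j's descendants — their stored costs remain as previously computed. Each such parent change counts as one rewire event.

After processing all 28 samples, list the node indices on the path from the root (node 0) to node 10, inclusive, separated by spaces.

1. q=(10,17) nearest=0 d=17 new=(3,2) → add node 1 parent=0 cost=2
2. q=(14,8) nearest=1 d=11 new=(5,4) → add node 2 parent=1 cost=4
3. q=(17,18) nearest=2 d=14 new=(7,6) → blocked by [7,11]×[6,9], reject
4. q=(4,12) nearest=2 d=8 new=(4,6) → add node 3 parent=2 cost=6
5. q=(5,9) nearest=3 d=3 new=(5,8) → add node 4 parent=3 cost=8
6. q=(5,16) nearest=4 d=8 new=(5,10) → add node 5 parent=4 cost=10
7. q=(14,5) nearest=2 d=9 new=(7,5) → blocked by [7,11]×[4,6], reject
8. q=(10,20) nearest=5 d=10 new=(7,12) → blocked by [7,10]×[9,13], reject
9. q=(7,15) nearest=5 d=5 new=(7,12) → blocked by [7,10]×[9,13], reject
10. q=(11,5) nearest=2 d=6 new=(7,5) → blocked by [7,11]×[4,6], reject
11. q=(9,6) nearest=2 d=4 new=(7,6) → blocked by [7,11]×[6,9], reject
12. q=(9,9) nearest=4 d=4 new=(7,9) → blocked by [7,11]×[6,9], reject
13. q=(15,18) nearest=4 d=10 new=(7,10) → blocked by [7,10]×[9,13], reject
14. q=(12,3) nearest=2 d=7 new=(7,3) → add node 6 parent=2 cost=6
15. q=(9,17) nearest=5 d=7 new=(7,12) → blocked by [7,10]×[9,13], reject
16. q=(16,9) nearest=6 d=9 new=(9,5) → blocked by [7,11]×[4,6], reject
17. q=(2,18) nearest=5 d=8 new=(3,12) → add node 7 parent=5 cost=12
18. q=(7,11) nearest=5 d=2 new=(7,11) → blocked by [7,10]×[9,13], reject
19. q=(17,3) nearest=6 d=10 new=(9,3) → add node 8 parent=6 cost=8
20. q=(5,4) nearest=2 d=0 → coincident, reject
21. q=(12,11) nearest=2 d=7 new=(7,6) → blocked by [7,11]×[6,9], reject
22. q=(16,9) nearest=8 d=7 new=(11,5) → blocked by [7,11]×[4,6], reject
23. q=(8,6) nearest=2 d=3 new=(7,6) → blocked by [7,11]×[6,9], reject
24. q=(15,17) nearest=4 d=10 new=(7,10) → blocked by [7,10]×[9,13], reject
25. q=(8,8) nearest=4 d=3 new=(7,8) → blocked by [7,11]×[6,9], reject
26. q=(5,20) nearest=7 d=8 new=(5,14) → add node 9 parent=7 cost=14
27. q=(9,0) nearest=6 d=3 new=(9,1) → blocked by [4,8]×[0,2], reject
28. q=(4,17) nearest=9 d=3 new=(4,16) → add node 10 parent=9 cost=16

Path: 0 1 2 3 4 5 7 9 10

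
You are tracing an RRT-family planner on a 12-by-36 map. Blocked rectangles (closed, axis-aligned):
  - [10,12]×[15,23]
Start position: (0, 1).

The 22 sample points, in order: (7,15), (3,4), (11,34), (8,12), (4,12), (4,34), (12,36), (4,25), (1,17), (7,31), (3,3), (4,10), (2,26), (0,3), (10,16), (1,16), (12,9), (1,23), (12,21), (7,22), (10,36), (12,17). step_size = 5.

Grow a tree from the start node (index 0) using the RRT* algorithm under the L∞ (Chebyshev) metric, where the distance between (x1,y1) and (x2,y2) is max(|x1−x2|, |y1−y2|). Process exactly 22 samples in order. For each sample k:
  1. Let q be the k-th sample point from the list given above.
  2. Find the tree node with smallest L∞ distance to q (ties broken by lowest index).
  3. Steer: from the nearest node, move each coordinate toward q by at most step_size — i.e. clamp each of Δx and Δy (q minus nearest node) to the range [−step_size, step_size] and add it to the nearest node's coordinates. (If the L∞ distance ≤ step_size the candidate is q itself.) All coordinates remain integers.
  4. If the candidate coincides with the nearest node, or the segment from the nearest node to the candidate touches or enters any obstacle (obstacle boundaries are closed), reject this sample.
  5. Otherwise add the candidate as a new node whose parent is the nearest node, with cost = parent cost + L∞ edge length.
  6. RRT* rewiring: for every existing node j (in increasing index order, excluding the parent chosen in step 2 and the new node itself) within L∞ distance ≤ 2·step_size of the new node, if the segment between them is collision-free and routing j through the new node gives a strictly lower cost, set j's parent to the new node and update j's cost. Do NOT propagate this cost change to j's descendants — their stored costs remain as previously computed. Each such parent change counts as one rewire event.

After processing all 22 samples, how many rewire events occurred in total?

1. q=(7,15) nearest=0 d=14 new=(5,6) → add node 1 parent=0 cost=5
2. q=(3,4) nearest=1 d=2 new=(3,4) → add node 2 parent=1 cost=7
3. q=(11,34) nearest=1 d=28 new=(10,11) → add node 3 parent=1 cost=10
4. q=(8,12) nearest=3 d=2 new=(8,12) → add node 4 parent=3 cost=12
5. q=(4,12) nearest=4 d=4 new=(4,12) → add node 5 parent=4 cost=16
6. q=(4,34) nearest=4 d=22 new=(4,17) → add node 6 parent=4 cost=17
7. q=(12,36) nearest=6 d=19 new=(9,22) → add node 7 parent=6 cost=22
8. q=(4,25) nearest=7 d=5 new=(4,25) → add node 8 parent=7 cost=27
9. q=(1,17) nearest=6 d=3 new=(1,17) → add node 9 parent=6 cost=20
10. q=(7,31) nearest=8 d=6 new=(7,30) → add node 10 parent=8 cost=32
11. q=(3,3) nearest=2 d=1 new=(3,3) → add node 11 parent=2 cost=8
12. q=(4,10) nearest=5 d=2 new=(4,10) → add node 12 parent=5 cost=18
13. q=(2,26) nearest=8 d=2 new=(2,26) → add node 13 parent=8 cost=29
14. q=(0,3) nearest=0 d=2 new=(0,3) → add node 14 parent=0 cost=2; rewire 2→14 (5<7); rewire 4→14 (11<12); rewire 5→14 (11<16); rewire 11→14 (5<8); rewire 12→14 (9<18)
15. q=(10,16) nearest=4 d=4 new=(10,16) → blocked by [10,12]×[15,23], reject
16. q=(1,16) nearest=9 d=1 new=(1,16) → add node 15 parent=9 cost=21
17. q=(12,9) nearest=3 d=2 new=(12,9) → add node 16 parent=3 cost=12
18. q=(1,23) nearest=8 d=3 new=(1,23) → add node 17 parent=8 cost=30
19. q=(12,21) nearest=7 d=3 new=(12,21) → blocked by [10,12]×[15,23], reject
20. q=(7,22) nearest=7 d=2 new=(7,22) → add node 18 parent=7 cost=24
21. q=(10,36) nearest=10 d=6 new=(10,35) → add node 19 parent=10 cost=37
22. q=(12,17) nearest=4 d=5 new=(12,17) → blocked by [10,12]×[15,23], reject

Rewire events: 5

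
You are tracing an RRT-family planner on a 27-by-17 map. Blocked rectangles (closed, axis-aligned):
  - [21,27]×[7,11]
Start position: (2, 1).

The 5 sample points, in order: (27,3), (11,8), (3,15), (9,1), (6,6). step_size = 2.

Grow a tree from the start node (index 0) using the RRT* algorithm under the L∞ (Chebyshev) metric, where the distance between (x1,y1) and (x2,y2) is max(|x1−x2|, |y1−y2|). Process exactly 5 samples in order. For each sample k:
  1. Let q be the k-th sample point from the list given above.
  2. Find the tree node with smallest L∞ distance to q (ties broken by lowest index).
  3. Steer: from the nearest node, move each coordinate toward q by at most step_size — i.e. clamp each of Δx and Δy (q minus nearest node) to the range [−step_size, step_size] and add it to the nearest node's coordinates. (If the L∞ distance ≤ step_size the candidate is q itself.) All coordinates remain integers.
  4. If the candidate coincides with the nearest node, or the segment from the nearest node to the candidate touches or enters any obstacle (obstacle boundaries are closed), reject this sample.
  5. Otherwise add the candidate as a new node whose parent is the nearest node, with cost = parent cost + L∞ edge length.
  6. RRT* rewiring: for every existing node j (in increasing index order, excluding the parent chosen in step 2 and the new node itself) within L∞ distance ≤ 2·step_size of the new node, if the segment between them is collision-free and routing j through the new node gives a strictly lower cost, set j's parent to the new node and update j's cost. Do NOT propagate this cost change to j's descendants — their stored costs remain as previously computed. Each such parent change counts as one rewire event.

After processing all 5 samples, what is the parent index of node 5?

Parent of node 5: 2

1. q=(27,3) nearest=0 d=25 new=(4,3) → add node 1 parent=0 cost=2
2. q=(11,8) nearest=1 d=7 new=(6,5) → add node 2 parent=1 cost=4
3. q=(3,15) nearest=2 d=10 new=(4,7) → add node 3 parent=2 cost=6
4. q=(9,1) nearest=2 d=4 new=(8,3) → add node 4 parent=2 cost=6
5. q=(6,6) nearest=2 d=1 new=(6,6) → add node 5 parent=2 cost=5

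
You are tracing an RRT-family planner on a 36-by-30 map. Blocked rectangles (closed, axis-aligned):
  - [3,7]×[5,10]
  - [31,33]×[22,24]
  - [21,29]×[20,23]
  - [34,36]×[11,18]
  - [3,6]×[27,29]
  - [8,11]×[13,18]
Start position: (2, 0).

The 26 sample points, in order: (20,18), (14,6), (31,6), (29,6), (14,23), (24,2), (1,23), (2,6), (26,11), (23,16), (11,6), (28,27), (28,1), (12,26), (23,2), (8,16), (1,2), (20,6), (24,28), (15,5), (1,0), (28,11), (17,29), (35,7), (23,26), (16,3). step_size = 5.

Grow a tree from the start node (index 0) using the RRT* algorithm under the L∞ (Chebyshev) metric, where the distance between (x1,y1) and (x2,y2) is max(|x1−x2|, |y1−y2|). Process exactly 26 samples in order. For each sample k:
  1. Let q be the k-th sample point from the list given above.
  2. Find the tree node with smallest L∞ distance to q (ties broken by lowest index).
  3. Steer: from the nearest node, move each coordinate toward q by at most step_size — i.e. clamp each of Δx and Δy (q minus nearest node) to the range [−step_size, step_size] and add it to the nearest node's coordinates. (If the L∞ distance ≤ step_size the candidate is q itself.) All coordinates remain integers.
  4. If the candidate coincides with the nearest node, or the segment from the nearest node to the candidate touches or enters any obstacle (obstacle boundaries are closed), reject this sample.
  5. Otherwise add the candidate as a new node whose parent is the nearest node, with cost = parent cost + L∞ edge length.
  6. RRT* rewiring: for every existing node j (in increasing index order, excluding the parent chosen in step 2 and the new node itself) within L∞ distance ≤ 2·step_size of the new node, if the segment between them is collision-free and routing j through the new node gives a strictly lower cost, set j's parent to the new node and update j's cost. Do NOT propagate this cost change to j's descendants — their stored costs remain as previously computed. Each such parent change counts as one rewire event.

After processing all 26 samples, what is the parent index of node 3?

Parent of node 3: 2

1. q=(20,18) nearest=0 d=18 new=(7,5) → blocked by [3,7]×[5,10], reject
2. q=(14,6) nearest=0 d=12 new=(7,5) → blocked by [3,7]×[5,10], reject
3. q=(31,6) nearest=0 d=29 new=(7,5) → blocked by [3,7]×[5,10], reject
4. q=(29,6) nearest=0 d=27 new=(7,5) → blocked by [3,7]×[5,10], reject
5. q=(14,23) nearest=0 d=23 new=(7,5) → blocked by [3,7]×[5,10], reject
6. q=(24,2) nearest=0 d=22 new=(7,2) → add node 1 parent=0 cost=5
7. q=(1,23) nearest=1 d=21 new=(2,7) → blocked by [3,7]×[5,10], reject
8. q=(2,6) nearest=1 d=5 new=(2,6) → blocked by [3,7]×[5,10], reject
9. q=(26,11) nearest=1 d=19 new=(12,7) → add node 2 parent=1 cost=10
10. q=(23,16) nearest=2 d=11 new=(17,12) → add node 3 parent=2 cost=15
11. q=(11,6) nearest=2 d=1 new=(11,6) → add node 4 parent=2 cost=11
12. q=(28,27) nearest=3 d=15 new=(22,17) → add node 5 parent=3 cost=20
13. q=(28,1) nearest=3 d=11 new=(22,7) → add node 6 parent=3 cost=20
14. q=(12,26) nearest=5 d=10 new=(17,22) → add node 7 parent=5 cost=25
15. q=(23,2) nearest=6 d=5 new=(23,2) → add node 8 parent=6 cost=25
16. q=(8,16) nearest=2 d=9 new=(8,12) → add node 9 parent=2 cost=15
17. q=(1,2) nearest=0 d=2 new=(1,2) → add node 10 parent=0 cost=2
18. q=(20,6) nearest=6 d=2 new=(20,6) → add node 11 parent=6 cost=22
19. q=(24,28) nearest=7 d=7 new=(22,27) → add node 12 parent=7 cost=30
20. q=(15,5) nearest=2 d=3 new=(15,5) → add node 13 parent=2 cost=13; rewire 8→13 (21<25); rewire 11→13 (18<22)
21. q=(1,0) nearest=0 d=1 new=(1,0) → add node 14 parent=0 cost=1
22. q=(28,11) nearest=5 d=6 new=(27,12) → add node 15 parent=5 cost=25
23. q=(17,29) nearest=12 d=5 new=(17,29) → add node 16 parent=12 cost=35
24. q=(35,7) nearest=15 d=8 new=(32,7) → add node 17 parent=15 cost=30
25. q=(23,26) nearest=12 d=1 new=(23,26) → add node 18 parent=12 cost=31
26. q=(16,3) nearest=13 d=2 new=(16,3) → add node 19 parent=13 cost=15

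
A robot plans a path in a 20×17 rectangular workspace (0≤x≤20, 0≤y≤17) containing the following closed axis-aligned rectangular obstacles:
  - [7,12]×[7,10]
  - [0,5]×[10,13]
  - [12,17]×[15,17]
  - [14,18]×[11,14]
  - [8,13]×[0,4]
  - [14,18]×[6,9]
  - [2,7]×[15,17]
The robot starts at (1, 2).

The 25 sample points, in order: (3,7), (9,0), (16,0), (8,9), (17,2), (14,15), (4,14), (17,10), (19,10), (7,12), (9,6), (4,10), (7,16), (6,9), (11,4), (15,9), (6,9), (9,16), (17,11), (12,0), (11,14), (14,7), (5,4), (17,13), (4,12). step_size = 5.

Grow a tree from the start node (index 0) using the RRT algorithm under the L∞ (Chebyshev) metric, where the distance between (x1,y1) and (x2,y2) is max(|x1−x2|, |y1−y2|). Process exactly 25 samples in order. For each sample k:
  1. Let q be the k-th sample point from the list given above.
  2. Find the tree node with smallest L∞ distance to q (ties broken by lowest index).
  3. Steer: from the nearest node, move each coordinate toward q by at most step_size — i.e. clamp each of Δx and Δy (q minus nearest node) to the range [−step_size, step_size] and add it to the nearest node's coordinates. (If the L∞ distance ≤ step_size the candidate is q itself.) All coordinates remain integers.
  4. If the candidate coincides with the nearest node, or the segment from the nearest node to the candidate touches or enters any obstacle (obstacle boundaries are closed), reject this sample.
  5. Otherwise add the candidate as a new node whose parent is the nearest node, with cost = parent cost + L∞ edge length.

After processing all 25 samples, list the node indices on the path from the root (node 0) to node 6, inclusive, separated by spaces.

Path: 0 1 2 6

1. q=(3,7) nearest=0 d=5 new=(3,7) → add node 1 parent=0 cost=5
2. q=(9,0) nearest=1 d=7 new=(8,2) → blocked by [8,13]×[0,4], reject
3. q=(16,0) nearest=1 d=13 new=(8,2) → blocked by [8,13]×[0,4], reject
4. q=(8,9) nearest=1 d=5 new=(8,9) → blocked by [7,12]×[7,10], reject
5. q=(17,2) nearest=1 d=14 new=(8,2) → blocked by [8,13]×[0,4], reject
6. q=(14,15) nearest=1 d=11 new=(8,12) → add node 2 parent=1 cost=10
7. q=(4,14) nearest=2 d=4 new=(4,14) → add node 3 parent=2 cost=14
8. q=(17,10) nearest=2 d=9 new=(13,10) → add node 4 parent=2 cost=15
9. q=(19,10) nearest=4 d=6 new=(18,10) → add node 5 parent=4 cost=20
10. q=(7,12) nearest=2 d=1 new=(7,12) → add node 6 parent=2 cost=11
11. q=(9,6) nearest=4 d=4 new=(9,6) → blocked by [7,12]×[7,10], reject
12. q=(4,10) nearest=1 d=3 new=(4,10) → blocked by [0,5]×[10,13], reject
13. q=(7,16) nearest=3 d=3 new=(7,16) → blocked by [2,7]×[15,17], reject
14. q=(6,9) nearest=1 d=3 new=(6,9) → add node 7 parent=1 cost=8
15. q=(11,4) nearest=7 d=5 new=(11,4) → blocked by [7,12]×[7,10], reject
16. q=(15,9) nearest=4 d=2 new=(15,9) → blocked by [14,18]×[6,9], reject
17. q=(6,9) nearest=7 d=0 → coincident, reject
18. q=(9,16) nearest=2 d=4 new=(9,16) → add node 8 parent=2 cost=14
19. q=(17,11) nearest=5 d=1 new=(17,11) → blocked by [14,18]×[11,14], reject
20. q=(12,0) nearest=1 d=9 new=(8,2) → blocked by [8,13]×[0,4], reject
21. q=(11,14) nearest=8 d=2 new=(11,14) → add node 9 parent=8 cost=16
22. q=(14,7) nearest=4 d=3 new=(14,7) → blocked by [14,18]×[6,9], reject
23. q=(5,4) nearest=1 d=3 new=(5,4) → add node 10 parent=1 cost=8
24. q=(17,13) nearest=5 d=3 new=(17,13) → blocked by [14,18]×[11,14], reject
25. q=(4,12) nearest=3 d=2 new=(4,12) → blocked by [0,5]×[10,13], reject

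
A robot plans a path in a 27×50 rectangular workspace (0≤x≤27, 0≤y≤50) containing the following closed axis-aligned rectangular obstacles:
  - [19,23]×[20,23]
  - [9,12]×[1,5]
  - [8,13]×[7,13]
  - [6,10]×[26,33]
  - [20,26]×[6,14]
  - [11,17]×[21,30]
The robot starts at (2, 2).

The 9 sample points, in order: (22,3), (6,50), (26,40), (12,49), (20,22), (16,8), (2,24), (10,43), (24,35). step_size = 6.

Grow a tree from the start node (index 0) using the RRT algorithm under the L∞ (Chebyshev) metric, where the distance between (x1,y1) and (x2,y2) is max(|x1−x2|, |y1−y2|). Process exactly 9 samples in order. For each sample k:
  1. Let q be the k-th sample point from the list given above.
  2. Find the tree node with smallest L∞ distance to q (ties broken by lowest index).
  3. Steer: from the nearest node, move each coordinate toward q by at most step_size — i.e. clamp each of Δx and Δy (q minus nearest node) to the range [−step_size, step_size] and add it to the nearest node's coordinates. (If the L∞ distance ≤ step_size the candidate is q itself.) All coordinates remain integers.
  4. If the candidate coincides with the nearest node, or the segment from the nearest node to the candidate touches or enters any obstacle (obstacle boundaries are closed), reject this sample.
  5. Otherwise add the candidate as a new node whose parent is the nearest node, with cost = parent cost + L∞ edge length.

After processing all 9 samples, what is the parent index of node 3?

Parent of node 3: 2

1. q=(22,3) nearest=0 d=20 new=(8,3) → add node 1 parent=0 cost=6
2. q=(6,50) nearest=1 d=47 new=(6,9) → add node 2 parent=1 cost=12
3. q=(26,40) nearest=2 d=31 new=(12,15) → blocked by [8,13]×[7,13], reject
4. q=(12,49) nearest=2 d=40 new=(12,15) → blocked by [8,13]×[7,13], reject
5. q=(20,22) nearest=2 d=14 new=(12,15) → blocked by [8,13]×[7,13], reject
6. q=(16,8) nearest=1 d=8 new=(14,8) → blocked by [9,12]×[1,5], reject
7. q=(2,24) nearest=2 d=15 new=(2,15) → add node 3 parent=2 cost=18
8. q=(10,43) nearest=3 d=28 new=(8,21) → add node 4 parent=3 cost=24
9. q=(24,35) nearest=4 d=16 new=(14,27) → blocked by [11,17]×[21,30], reject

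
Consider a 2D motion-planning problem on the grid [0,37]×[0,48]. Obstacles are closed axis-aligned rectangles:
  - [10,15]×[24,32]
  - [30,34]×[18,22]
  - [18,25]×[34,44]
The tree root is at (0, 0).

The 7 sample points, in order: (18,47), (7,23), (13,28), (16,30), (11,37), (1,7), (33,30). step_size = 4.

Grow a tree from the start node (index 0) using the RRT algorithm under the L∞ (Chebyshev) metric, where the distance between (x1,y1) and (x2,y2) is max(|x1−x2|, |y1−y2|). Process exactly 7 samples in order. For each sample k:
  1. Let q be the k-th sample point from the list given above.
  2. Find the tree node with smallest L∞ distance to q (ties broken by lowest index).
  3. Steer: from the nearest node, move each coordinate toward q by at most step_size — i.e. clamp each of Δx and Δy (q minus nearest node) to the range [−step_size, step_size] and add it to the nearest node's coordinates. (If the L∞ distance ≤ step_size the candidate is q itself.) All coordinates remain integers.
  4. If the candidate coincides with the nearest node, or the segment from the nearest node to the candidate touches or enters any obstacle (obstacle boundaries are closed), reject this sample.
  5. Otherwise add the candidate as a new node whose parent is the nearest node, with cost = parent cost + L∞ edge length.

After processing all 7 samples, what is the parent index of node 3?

1. q=(18,47) nearest=0 d=47 new=(4,4) → add node 1 parent=0 cost=4
2. q=(7,23) nearest=1 d=19 new=(7,8) → add node 2 parent=1 cost=8
3. q=(13,28) nearest=2 d=20 new=(11,12) → add node 3 parent=2 cost=12
4. q=(16,30) nearest=3 d=18 new=(15,16) → add node 4 parent=3 cost=16
5. q=(11,37) nearest=4 d=21 new=(11,20) → add node 5 parent=4 cost=20
6. q=(1,7) nearest=1 d=3 new=(1,7) → add node 6 parent=1 cost=7
7. q=(33,30) nearest=4 d=18 new=(19,20) → add node 7 parent=4 cost=20

Parent of node 3: 2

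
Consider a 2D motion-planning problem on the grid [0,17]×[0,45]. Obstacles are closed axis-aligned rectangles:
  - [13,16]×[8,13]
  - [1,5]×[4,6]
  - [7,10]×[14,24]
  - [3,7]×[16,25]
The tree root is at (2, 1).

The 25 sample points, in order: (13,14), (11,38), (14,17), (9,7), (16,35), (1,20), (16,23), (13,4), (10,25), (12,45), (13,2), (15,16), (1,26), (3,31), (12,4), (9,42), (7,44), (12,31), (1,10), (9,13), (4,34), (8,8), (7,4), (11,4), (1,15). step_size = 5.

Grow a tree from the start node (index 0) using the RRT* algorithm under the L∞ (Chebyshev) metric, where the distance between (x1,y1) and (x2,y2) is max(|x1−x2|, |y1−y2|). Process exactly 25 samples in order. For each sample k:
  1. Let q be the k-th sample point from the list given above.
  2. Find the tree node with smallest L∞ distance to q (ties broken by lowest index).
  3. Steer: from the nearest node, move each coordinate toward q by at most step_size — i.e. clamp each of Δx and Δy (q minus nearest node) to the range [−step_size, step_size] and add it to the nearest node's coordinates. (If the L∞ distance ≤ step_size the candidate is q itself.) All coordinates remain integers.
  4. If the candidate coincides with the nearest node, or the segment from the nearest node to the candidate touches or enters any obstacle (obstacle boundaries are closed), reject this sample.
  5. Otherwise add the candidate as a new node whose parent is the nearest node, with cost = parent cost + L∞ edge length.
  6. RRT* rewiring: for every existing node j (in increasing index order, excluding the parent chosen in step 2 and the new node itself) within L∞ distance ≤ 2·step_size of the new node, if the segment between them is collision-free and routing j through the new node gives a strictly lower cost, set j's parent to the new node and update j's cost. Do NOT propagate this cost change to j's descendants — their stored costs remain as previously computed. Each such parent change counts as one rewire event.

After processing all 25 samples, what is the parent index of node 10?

1. q=(13,14) nearest=0 d=13 new=(7,6) → blocked by [1,5]×[4,6], reject
2. q=(11,38) nearest=0 d=37 new=(7,6) → blocked by [1,5]×[4,6], reject
3. q=(14,17) nearest=0 d=16 new=(7,6) → blocked by [1,5]×[4,6], reject
4. q=(9,7) nearest=0 d=7 new=(7,6) → blocked by [1,5]×[4,6], reject
5. q=(16,35) nearest=0 d=34 new=(7,6) → blocked by [1,5]×[4,6], reject
6. q=(1,20) nearest=0 d=19 new=(1,6) → blocked by [1,5]×[4,6], reject
7. q=(16,23) nearest=0 d=22 new=(7,6) → blocked by [1,5]×[4,6], reject
8. q=(13,4) nearest=0 d=11 new=(7,4) → add node 1 parent=0 cost=5
9. q=(10,25) nearest=1 d=21 new=(10,9) → add node 2 parent=1 cost=10
10. q=(12,45) nearest=2 d=36 new=(12,14) → add node 3 parent=2 cost=15
11. q=(13,2) nearest=1 d=6 new=(12,2) → add node 4 parent=1 cost=10
12. q=(15,16) nearest=3 d=3 new=(15,16) → add node 5 parent=3 cost=18
13. q=(1,26) nearest=3 d=12 new=(7,19) → blocked by [7,10]×[14,24], reject
14. q=(3,31) nearest=5 d=15 new=(10,21) → blocked by [7,10]×[14,24], reject
15. q=(12,4) nearest=4 d=2 new=(12,4) → add node 6 parent=4 cost=12
16. q=(9,42) nearest=5 d=26 new=(10,21) → blocked by [7,10]×[14,24], reject
17. q=(7,44) nearest=5 d=28 new=(10,21) → blocked by [7,10]×[14,24], reject
18. q=(12,31) nearest=5 d=15 new=(12,21) → add node 7 parent=5 cost=23
19. q=(1,10) nearest=1 d=6 new=(2,9) → blocked by [1,5]×[4,6], reject
20. q=(9,13) nearest=3 d=3 new=(9,13) → add node 8 parent=3 cost=18
21. q=(4,34) nearest=7 d=13 new=(7,26) → blocked by [7,10]×[14,24], reject
22. q=(8,8) nearest=2 d=2 new=(8,8) → add node 9 parent=2 cost=12; rewire 8→9 (17<18)
23. q=(7,4) nearest=1 d=0 → coincident, reject
24. q=(11,4) nearest=6 d=1 new=(11,4) → add node 10 parent=6 cost=13
25. q=(1,15) nearest=9 d=7 new=(3,13) → add node 11 parent=9 cost=17

Parent of node 10: 6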